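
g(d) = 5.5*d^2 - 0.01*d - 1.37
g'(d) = 11.0*d - 0.01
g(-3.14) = 52.89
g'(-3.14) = -34.55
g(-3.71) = 74.37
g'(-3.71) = -40.82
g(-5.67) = 175.51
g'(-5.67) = -62.38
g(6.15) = 206.59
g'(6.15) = 67.64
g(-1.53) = 11.52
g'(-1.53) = -16.84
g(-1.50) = 11.02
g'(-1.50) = -16.51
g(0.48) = -0.11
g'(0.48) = 5.27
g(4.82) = 126.36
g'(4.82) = 53.01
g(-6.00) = 196.69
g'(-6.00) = -66.01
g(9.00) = 444.04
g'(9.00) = 98.99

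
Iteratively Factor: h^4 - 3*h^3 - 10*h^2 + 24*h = (h - 2)*(h^3 - h^2 - 12*h) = h*(h - 2)*(h^2 - h - 12) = h*(h - 4)*(h - 2)*(h + 3)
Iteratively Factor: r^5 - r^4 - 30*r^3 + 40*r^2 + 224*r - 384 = (r - 2)*(r^4 + r^3 - 28*r^2 - 16*r + 192) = (r - 2)*(r + 4)*(r^3 - 3*r^2 - 16*r + 48) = (r - 2)*(r + 4)^2*(r^2 - 7*r + 12) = (r - 3)*(r - 2)*(r + 4)^2*(r - 4)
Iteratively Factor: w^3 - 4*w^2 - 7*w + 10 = (w - 5)*(w^2 + w - 2) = (w - 5)*(w + 2)*(w - 1)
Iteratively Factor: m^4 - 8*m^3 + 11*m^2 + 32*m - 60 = (m + 2)*(m^3 - 10*m^2 + 31*m - 30) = (m - 5)*(m + 2)*(m^2 - 5*m + 6) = (m - 5)*(m - 3)*(m + 2)*(m - 2)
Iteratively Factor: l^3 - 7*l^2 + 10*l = (l - 2)*(l^2 - 5*l) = l*(l - 2)*(l - 5)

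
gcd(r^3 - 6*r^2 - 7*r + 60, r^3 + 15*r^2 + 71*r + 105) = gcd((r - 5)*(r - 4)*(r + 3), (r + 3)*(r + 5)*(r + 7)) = r + 3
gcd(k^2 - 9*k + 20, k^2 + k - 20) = k - 4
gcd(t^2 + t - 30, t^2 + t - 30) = t^2 + t - 30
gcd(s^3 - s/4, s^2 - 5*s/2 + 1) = s - 1/2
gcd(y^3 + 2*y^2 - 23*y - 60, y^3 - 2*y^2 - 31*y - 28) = y + 4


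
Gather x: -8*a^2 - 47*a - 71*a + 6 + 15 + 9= -8*a^2 - 118*a + 30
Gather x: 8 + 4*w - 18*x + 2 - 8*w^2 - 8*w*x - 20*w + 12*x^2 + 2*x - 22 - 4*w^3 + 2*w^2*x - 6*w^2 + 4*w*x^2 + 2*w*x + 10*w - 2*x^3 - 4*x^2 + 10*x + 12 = -4*w^3 - 14*w^2 - 6*w - 2*x^3 + x^2*(4*w + 8) + x*(2*w^2 - 6*w - 6)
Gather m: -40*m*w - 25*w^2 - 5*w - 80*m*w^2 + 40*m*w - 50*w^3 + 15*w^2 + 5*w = -80*m*w^2 - 50*w^3 - 10*w^2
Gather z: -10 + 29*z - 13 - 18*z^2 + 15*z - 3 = -18*z^2 + 44*z - 26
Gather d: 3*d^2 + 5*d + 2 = 3*d^2 + 5*d + 2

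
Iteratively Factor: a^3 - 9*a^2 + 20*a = (a - 5)*(a^2 - 4*a) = (a - 5)*(a - 4)*(a)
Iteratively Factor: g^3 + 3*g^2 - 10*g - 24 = (g + 4)*(g^2 - g - 6) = (g + 2)*(g + 4)*(g - 3)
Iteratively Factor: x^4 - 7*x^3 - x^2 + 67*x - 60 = (x - 1)*(x^3 - 6*x^2 - 7*x + 60) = (x - 1)*(x + 3)*(x^2 - 9*x + 20) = (x - 5)*(x - 1)*(x + 3)*(x - 4)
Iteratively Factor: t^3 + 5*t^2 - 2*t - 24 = (t - 2)*(t^2 + 7*t + 12) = (t - 2)*(t + 3)*(t + 4)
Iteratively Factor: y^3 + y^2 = (y)*(y^2 + y) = y^2*(y + 1)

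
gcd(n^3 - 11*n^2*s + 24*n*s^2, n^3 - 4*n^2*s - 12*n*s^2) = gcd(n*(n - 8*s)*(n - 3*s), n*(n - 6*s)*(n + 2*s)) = n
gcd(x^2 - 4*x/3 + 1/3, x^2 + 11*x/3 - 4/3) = x - 1/3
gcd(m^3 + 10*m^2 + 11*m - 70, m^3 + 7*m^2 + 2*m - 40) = m^2 + 3*m - 10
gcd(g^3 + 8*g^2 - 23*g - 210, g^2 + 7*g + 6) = g + 6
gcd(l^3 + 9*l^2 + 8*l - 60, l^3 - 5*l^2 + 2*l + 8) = l - 2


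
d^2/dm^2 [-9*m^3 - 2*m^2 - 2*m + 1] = -54*m - 4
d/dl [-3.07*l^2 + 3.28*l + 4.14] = 3.28 - 6.14*l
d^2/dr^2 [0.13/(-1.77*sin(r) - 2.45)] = (0.407277*sin(r)^2 - 0.563745*sin(r) - 0.814554)/(1.77*sin(r) + 2.45)^3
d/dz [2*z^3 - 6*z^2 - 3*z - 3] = 6*z^2 - 12*z - 3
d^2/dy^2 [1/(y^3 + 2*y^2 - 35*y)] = 2*(-y*(3*y + 2)*(y^2 + 2*y - 35) + (3*y^2 + 4*y - 35)^2)/(y^3*(y^2 + 2*y - 35)^3)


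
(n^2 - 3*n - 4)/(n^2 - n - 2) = (n - 4)/(n - 2)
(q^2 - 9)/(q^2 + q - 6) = (q - 3)/(q - 2)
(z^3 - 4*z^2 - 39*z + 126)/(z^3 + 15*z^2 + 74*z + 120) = (z^2 - 10*z + 21)/(z^2 + 9*z + 20)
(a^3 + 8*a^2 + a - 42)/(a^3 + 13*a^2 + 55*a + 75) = (a^2 + 5*a - 14)/(a^2 + 10*a + 25)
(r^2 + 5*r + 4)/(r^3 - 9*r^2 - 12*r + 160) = (r + 1)/(r^2 - 13*r + 40)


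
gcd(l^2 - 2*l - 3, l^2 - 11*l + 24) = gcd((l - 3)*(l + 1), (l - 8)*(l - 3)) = l - 3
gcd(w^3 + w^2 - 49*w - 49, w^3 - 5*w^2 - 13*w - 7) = w^2 - 6*w - 7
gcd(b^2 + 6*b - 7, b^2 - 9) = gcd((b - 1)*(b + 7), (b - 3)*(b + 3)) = 1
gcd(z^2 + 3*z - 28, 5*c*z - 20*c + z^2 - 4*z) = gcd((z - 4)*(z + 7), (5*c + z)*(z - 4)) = z - 4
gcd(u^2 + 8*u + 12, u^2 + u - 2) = u + 2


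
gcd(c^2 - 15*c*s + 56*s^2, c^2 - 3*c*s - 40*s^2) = -c + 8*s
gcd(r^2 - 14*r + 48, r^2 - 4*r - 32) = r - 8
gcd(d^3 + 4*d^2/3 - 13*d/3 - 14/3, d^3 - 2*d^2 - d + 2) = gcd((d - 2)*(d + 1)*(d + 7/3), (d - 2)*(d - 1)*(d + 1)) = d^2 - d - 2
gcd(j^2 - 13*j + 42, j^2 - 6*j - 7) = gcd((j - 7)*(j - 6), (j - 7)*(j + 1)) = j - 7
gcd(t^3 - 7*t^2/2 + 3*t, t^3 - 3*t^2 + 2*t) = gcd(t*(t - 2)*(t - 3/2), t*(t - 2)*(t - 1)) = t^2 - 2*t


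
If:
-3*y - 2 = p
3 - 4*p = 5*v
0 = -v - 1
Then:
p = 2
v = -1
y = -4/3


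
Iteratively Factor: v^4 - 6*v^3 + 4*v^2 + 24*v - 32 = (v - 4)*(v^3 - 2*v^2 - 4*v + 8) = (v - 4)*(v - 2)*(v^2 - 4) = (v - 4)*(v - 2)^2*(v + 2)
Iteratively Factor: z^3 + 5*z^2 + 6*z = (z + 2)*(z^2 + 3*z) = z*(z + 2)*(z + 3)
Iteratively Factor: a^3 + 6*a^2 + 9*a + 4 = (a + 1)*(a^2 + 5*a + 4) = (a + 1)*(a + 4)*(a + 1)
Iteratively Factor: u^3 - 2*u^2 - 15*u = (u - 5)*(u^2 + 3*u) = u*(u - 5)*(u + 3)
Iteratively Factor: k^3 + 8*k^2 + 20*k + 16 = (k + 4)*(k^2 + 4*k + 4) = (k + 2)*(k + 4)*(k + 2)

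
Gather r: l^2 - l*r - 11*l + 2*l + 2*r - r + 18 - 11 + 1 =l^2 - 9*l + r*(1 - l) + 8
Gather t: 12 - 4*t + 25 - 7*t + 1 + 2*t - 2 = 36 - 9*t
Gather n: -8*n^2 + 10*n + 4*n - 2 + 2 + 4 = -8*n^2 + 14*n + 4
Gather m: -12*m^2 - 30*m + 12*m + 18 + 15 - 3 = -12*m^2 - 18*m + 30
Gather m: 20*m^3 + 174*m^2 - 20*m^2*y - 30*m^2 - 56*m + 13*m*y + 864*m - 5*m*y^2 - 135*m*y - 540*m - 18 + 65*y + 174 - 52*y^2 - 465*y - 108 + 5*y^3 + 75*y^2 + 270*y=20*m^3 + m^2*(144 - 20*y) + m*(-5*y^2 - 122*y + 268) + 5*y^3 + 23*y^2 - 130*y + 48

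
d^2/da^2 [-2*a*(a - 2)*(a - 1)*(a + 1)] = -24*a^2 + 24*a + 4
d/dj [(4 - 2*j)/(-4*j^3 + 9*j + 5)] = 2*(4*j^3 - 9*j - 3*(j - 2)*(4*j^2 - 3) - 5)/(-4*j^3 + 9*j + 5)^2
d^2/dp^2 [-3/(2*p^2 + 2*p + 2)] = 3*(p^2 + p - (2*p + 1)^2 + 1)/(p^2 + p + 1)^3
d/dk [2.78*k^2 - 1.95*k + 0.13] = 5.56*k - 1.95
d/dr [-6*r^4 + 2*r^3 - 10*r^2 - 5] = 2*r*(-12*r^2 + 3*r - 10)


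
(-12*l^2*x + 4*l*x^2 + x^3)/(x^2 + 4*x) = (-12*l^2 + 4*l*x + x^2)/(x + 4)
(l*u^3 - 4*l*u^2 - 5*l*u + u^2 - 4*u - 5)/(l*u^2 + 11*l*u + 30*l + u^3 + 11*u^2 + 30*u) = (l*u^3 - 4*l*u^2 - 5*l*u + u^2 - 4*u - 5)/(l*u^2 + 11*l*u + 30*l + u^3 + 11*u^2 + 30*u)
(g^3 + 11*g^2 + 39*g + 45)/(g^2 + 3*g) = g + 8 + 15/g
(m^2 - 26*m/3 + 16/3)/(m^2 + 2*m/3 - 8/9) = 3*(m - 8)/(3*m + 4)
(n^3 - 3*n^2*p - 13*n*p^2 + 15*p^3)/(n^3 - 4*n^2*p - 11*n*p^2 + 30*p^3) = (-n + p)/(-n + 2*p)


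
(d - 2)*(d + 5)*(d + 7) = d^3 + 10*d^2 + 11*d - 70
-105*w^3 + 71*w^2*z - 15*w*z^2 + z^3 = (-7*w + z)*(-5*w + z)*(-3*w + z)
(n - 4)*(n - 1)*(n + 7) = n^3 + 2*n^2 - 31*n + 28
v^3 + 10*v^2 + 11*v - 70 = (v - 2)*(v + 5)*(v + 7)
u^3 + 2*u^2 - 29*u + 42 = (u - 3)*(u - 2)*(u + 7)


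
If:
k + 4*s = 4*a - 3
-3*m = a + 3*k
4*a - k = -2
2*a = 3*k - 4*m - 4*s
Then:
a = -57/82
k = -32/41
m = 83/82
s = -5/4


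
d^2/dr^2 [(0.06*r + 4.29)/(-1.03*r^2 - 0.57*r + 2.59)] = (-(0.06*r + 4.29)*(2.06*r + 0.57)*(4.12*r + 1.14) + (0.3708*r + 8.9058)*(1.03*r^2 + 0.57*r - 2.59))/(1.03*r^2 + 0.57*r - 2.59)^3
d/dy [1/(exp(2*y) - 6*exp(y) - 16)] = 2*(3 - exp(y))*exp(y)/(-exp(2*y) + 6*exp(y) + 16)^2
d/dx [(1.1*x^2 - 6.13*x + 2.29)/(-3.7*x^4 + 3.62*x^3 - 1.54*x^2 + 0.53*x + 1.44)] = (8.14*x^5 - 72.025*x^4 + 78.2732*x^3 - 33.7266*x^2 + 10.2212*x - 10.0409)/(13.69*x^8 - 26.788*x^7 + 24.5004*x^6 - 15.0716*x^5 - 4.4472*x^4 + 8.7932*x^3 - 4.1543*x^2 + 1.5264*x + 2.0736)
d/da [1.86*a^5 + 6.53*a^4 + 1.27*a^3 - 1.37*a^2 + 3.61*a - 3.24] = 9.3*a^4 + 26.12*a^3 + 3.81*a^2 - 2.74*a + 3.61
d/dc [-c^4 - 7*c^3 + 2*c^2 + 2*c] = -4*c^3 - 21*c^2 + 4*c + 2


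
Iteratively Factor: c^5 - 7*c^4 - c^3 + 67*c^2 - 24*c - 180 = (c - 3)*(c^4 - 4*c^3 - 13*c^2 + 28*c + 60) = (c - 3)*(c + 2)*(c^3 - 6*c^2 - c + 30) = (c - 5)*(c - 3)*(c + 2)*(c^2 - c - 6) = (c - 5)*(c - 3)^2*(c + 2)*(c + 2)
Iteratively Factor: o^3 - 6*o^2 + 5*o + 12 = (o - 3)*(o^2 - 3*o - 4) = (o - 4)*(o - 3)*(o + 1)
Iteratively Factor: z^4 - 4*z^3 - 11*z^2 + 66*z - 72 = (z + 4)*(z^3 - 8*z^2 + 21*z - 18) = (z - 3)*(z + 4)*(z^2 - 5*z + 6) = (z - 3)^2*(z + 4)*(z - 2)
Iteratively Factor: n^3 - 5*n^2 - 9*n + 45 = (n - 5)*(n^2 - 9) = (n - 5)*(n - 3)*(n + 3)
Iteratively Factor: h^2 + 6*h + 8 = (h + 2)*(h + 4)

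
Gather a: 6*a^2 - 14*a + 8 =6*a^2 - 14*a + 8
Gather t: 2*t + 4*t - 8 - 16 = 6*t - 24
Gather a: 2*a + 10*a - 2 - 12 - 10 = 12*a - 24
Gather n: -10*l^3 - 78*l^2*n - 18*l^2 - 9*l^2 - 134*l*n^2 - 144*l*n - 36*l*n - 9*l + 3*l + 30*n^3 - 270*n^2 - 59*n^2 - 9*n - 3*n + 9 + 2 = -10*l^3 - 27*l^2 - 6*l + 30*n^3 + n^2*(-134*l - 329) + n*(-78*l^2 - 180*l - 12) + 11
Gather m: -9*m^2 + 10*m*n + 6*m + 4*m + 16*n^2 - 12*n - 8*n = -9*m^2 + m*(10*n + 10) + 16*n^2 - 20*n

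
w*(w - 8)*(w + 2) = w^3 - 6*w^2 - 16*w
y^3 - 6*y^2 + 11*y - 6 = (y - 3)*(y - 2)*(y - 1)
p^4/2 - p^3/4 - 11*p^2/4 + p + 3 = (p/2 + 1/2)*(p - 2)*(p - 3/2)*(p + 2)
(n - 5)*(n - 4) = n^2 - 9*n + 20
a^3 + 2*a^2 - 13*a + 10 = (a - 2)*(a - 1)*(a + 5)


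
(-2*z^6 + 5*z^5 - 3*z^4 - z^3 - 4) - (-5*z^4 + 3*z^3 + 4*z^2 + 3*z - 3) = -2*z^6 + 5*z^5 + 2*z^4 - 4*z^3 - 4*z^2 - 3*z - 1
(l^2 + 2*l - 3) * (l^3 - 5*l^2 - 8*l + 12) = l^5 - 3*l^4 - 21*l^3 + 11*l^2 + 48*l - 36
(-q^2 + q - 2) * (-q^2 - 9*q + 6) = q^4 + 8*q^3 - 13*q^2 + 24*q - 12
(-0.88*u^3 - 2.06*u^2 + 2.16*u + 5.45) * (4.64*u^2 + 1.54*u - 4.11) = -4.0832*u^5 - 10.9136*u^4 + 10.4668*u^3 + 37.081*u^2 - 0.4846*u - 22.3995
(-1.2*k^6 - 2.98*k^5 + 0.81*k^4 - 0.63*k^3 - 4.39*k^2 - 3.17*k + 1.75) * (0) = 0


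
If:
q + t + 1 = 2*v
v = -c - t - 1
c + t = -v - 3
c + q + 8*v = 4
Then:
No Solution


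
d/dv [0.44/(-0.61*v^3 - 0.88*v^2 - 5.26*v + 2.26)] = (0.8052*v^2 + 0.7744*v + 2.3144)/(0.61*v^3 + 0.88*v^2 + 5.26*v - 2.26)^2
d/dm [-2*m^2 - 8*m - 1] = -4*m - 8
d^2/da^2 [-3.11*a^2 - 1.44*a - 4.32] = -6.22000000000000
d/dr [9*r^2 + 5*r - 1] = 18*r + 5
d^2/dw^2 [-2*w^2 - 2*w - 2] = -4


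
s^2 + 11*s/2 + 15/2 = (s + 5/2)*(s + 3)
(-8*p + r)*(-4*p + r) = 32*p^2 - 12*p*r + r^2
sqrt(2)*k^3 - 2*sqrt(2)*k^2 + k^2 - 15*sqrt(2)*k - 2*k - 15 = (k - 5)*(k + 3)*(sqrt(2)*k + 1)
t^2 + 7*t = t*(t + 7)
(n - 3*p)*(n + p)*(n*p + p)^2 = n^4*p^2 - 2*n^3*p^3 + 2*n^3*p^2 - 3*n^2*p^4 - 4*n^2*p^3 + n^2*p^2 - 6*n*p^4 - 2*n*p^3 - 3*p^4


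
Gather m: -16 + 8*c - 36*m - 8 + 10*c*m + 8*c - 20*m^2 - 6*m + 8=16*c - 20*m^2 + m*(10*c - 42) - 16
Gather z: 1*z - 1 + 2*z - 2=3*z - 3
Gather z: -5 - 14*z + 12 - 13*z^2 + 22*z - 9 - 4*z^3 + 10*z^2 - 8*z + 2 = -4*z^3 - 3*z^2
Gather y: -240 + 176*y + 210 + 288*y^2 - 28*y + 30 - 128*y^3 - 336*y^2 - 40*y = -128*y^3 - 48*y^2 + 108*y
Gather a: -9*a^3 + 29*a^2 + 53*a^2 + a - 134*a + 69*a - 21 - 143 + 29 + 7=-9*a^3 + 82*a^2 - 64*a - 128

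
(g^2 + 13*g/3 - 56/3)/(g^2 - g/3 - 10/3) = (-3*g^2 - 13*g + 56)/(-3*g^2 + g + 10)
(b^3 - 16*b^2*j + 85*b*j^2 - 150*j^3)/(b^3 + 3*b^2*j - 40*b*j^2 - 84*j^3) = (b^2 - 10*b*j + 25*j^2)/(b^2 + 9*b*j + 14*j^2)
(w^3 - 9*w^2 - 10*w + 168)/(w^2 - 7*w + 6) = (w^2 - 3*w - 28)/(w - 1)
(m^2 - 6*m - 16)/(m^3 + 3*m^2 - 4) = (m - 8)/(m^2 + m - 2)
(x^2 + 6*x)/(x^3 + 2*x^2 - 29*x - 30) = x/(x^2 - 4*x - 5)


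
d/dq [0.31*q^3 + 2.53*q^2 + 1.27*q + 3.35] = 0.93*q^2 + 5.06*q + 1.27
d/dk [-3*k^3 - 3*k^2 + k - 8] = -9*k^2 - 6*k + 1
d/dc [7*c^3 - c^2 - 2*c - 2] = 21*c^2 - 2*c - 2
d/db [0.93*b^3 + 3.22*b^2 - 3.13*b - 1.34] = 2.79*b^2 + 6.44*b - 3.13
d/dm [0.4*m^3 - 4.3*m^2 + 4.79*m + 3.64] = 1.2*m^2 - 8.6*m + 4.79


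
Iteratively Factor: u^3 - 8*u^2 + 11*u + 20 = (u - 4)*(u^2 - 4*u - 5) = (u - 5)*(u - 4)*(u + 1)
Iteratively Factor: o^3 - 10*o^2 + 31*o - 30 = (o - 5)*(o^2 - 5*o + 6) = (o - 5)*(o - 3)*(o - 2)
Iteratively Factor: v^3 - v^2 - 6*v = (v + 2)*(v^2 - 3*v) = (v - 3)*(v + 2)*(v)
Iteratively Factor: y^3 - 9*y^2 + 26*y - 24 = (y - 3)*(y^2 - 6*y + 8) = (y - 3)*(y - 2)*(y - 4)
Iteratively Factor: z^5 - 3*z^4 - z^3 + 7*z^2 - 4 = (z + 1)*(z^4 - 4*z^3 + 3*z^2 + 4*z - 4) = (z + 1)^2*(z^3 - 5*z^2 + 8*z - 4) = (z - 1)*(z + 1)^2*(z^2 - 4*z + 4) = (z - 2)*(z - 1)*(z + 1)^2*(z - 2)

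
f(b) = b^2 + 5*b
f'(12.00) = 29.00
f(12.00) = 204.00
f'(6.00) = 17.00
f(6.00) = 66.00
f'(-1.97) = 1.06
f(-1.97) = -5.97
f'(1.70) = 8.40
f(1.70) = 11.39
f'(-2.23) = 0.54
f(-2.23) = -6.18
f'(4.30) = 13.60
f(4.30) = 39.99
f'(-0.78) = 3.44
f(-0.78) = -3.29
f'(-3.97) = -2.94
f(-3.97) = -4.09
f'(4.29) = 13.58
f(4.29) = 39.85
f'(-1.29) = 2.42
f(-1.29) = -4.79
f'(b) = 2*b + 5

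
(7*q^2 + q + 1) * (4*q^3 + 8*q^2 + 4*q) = 28*q^5 + 60*q^4 + 40*q^3 + 12*q^2 + 4*q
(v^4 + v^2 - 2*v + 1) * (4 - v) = -v^5 + 4*v^4 - v^3 + 6*v^2 - 9*v + 4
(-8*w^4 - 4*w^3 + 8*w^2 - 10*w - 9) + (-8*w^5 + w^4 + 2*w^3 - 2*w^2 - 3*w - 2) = -8*w^5 - 7*w^4 - 2*w^3 + 6*w^2 - 13*w - 11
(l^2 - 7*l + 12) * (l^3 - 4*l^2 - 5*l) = l^5 - 11*l^4 + 35*l^3 - 13*l^2 - 60*l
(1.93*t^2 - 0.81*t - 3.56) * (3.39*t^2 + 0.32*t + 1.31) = 6.5427*t^4 - 2.1283*t^3 - 9.7993*t^2 - 2.2003*t - 4.6636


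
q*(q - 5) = q^2 - 5*q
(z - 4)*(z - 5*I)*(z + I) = z^3 - 4*z^2 - 4*I*z^2 + 5*z + 16*I*z - 20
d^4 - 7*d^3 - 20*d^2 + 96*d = d*(d - 8)*(d - 3)*(d + 4)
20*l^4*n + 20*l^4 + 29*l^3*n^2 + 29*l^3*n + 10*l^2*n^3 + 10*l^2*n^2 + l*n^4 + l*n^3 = (l + n)*(4*l + n)*(5*l + n)*(l*n + l)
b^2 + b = b*(b + 1)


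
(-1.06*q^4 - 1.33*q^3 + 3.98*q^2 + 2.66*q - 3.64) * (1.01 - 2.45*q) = 2.597*q^5 + 2.1879*q^4 - 11.0943*q^3 - 2.4972*q^2 + 11.6046*q - 3.6764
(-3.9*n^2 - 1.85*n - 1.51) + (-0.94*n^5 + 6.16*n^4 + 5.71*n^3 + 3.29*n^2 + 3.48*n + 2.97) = -0.94*n^5 + 6.16*n^4 + 5.71*n^3 - 0.61*n^2 + 1.63*n + 1.46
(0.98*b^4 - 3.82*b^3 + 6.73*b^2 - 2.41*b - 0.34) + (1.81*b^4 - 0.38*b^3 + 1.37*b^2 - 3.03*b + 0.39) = 2.79*b^4 - 4.2*b^3 + 8.1*b^2 - 5.44*b + 0.05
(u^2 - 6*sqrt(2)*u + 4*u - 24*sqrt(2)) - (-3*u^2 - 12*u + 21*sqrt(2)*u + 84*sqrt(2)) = 4*u^2 - 27*sqrt(2)*u + 16*u - 108*sqrt(2)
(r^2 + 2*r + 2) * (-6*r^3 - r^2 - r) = -6*r^5 - 13*r^4 - 15*r^3 - 4*r^2 - 2*r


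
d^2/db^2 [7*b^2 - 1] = 14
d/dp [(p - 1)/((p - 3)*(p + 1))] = (-p^2 + 2*p - 5)/(p^4 - 4*p^3 - 2*p^2 + 12*p + 9)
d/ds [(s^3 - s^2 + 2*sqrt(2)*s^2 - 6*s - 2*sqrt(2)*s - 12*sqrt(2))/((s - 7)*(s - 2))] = (s^4 - 18*s^3 - 16*sqrt(2)*s^2 + 57*s^2 - 28*s + 80*sqrt(2)*s - 136*sqrt(2) - 84)/(s^4 - 18*s^3 + 109*s^2 - 252*s + 196)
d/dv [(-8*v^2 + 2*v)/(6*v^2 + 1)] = 2*(-6*v^2 - 8*v + 1)/(36*v^4 + 12*v^2 + 1)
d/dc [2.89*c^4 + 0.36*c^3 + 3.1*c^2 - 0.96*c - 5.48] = 11.56*c^3 + 1.08*c^2 + 6.2*c - 0.96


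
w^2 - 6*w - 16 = (w - 8)*(w + 2)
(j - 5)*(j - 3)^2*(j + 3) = j^4 - 8*j^3 + 6*j^2 + 72*j - 135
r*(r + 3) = r^2 + 3*r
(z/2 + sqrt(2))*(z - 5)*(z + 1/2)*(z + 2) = z^4/2 - 5*z^3/4 + sqrt(2)*z^3 - 23*z^2/4 - 5*sqrt(2)*z^2/2 - 23*sqrt(2)*z/2 - 5*z/2 - 5*sqrt(2)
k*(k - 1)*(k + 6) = k^3 + 5*k^2 - 6*k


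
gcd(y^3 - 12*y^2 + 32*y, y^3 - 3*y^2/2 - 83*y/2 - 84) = y - 8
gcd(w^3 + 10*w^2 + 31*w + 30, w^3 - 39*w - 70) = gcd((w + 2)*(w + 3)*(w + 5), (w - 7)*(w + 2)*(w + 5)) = w^2 + 7*w + 10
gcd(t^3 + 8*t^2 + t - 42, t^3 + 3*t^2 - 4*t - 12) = t^2 + t - 6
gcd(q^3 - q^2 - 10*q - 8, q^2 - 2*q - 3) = q + 1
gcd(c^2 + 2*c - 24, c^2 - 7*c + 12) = c - 4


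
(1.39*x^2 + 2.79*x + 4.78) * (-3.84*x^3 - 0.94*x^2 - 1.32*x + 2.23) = -5.3376*x^5 - 12.0202*x^4 - 22.8126*x^3 - 5.0763*x^2 - 0.0879000000000003*x + 10.6594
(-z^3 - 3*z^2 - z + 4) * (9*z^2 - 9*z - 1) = -9*z^5 - 18*z^4 + 19*z^3 + 48*z^2 - 35*z - 4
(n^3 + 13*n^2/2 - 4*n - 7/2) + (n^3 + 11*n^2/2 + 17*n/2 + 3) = 2*n^3 + 12*n^2 + 9*n/2 - 1/2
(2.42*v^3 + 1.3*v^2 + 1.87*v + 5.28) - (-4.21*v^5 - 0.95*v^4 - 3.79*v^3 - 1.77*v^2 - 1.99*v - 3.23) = 4.21*v^5 + 0.95*v^4 + 6.21*v^3 + 3.07*v^2 + 3.86*v + 8.51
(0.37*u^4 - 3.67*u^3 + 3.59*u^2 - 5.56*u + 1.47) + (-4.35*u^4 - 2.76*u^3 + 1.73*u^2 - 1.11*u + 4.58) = -3.98*u^4 - 6.43*u^3 + 5.32*u^2 - 6.67*u + 6.05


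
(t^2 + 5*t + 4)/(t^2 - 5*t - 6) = (t + 4)/(t - 6)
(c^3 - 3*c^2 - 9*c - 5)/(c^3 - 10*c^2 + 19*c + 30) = (c + 1)/(c - 6)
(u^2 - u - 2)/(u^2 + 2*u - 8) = (u + 1)/(u + 4)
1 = 1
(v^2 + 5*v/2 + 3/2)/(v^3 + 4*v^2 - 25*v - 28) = (v + 3/2)/(v^2 + 3*v - 28)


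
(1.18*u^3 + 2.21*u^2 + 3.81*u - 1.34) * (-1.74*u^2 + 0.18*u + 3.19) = -2.0532*u^5 - 3.633*u^4 - 2.4674*u^3 + 10.0673*u^2 + 11.9127*u - 4.2746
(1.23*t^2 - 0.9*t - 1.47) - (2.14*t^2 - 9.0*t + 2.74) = -0.91*t^2 + 8.1*t - 4.21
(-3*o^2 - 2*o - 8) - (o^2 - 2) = -4*o^2 - 2*o - 6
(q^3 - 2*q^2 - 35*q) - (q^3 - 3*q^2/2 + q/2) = -q^2/2 - 71*q/2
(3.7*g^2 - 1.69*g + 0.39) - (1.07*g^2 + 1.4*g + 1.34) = 2.63*g^2 - 3.09*g - 0.95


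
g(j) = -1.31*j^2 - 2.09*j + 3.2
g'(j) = -2.62*j - 2.09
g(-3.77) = -7.54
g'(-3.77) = 7.79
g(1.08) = -0.59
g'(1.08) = -4.92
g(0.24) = 2.62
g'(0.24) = -2.72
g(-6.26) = -35.05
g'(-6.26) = 14.31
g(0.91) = 0.21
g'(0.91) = -4.47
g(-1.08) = 3.93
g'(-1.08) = 0.74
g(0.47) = 1.93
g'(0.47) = -3.32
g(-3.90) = -8.57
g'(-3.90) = 8.13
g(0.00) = 3.20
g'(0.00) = -2.09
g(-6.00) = -31.42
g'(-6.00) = 13.63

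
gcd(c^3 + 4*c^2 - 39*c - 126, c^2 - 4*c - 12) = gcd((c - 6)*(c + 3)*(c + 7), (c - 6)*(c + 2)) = c - 6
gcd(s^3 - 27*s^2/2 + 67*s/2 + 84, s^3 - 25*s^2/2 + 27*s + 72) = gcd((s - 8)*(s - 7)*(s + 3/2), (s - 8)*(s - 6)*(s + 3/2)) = s^2 - 13*s/2 - 12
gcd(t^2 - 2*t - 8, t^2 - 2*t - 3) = 1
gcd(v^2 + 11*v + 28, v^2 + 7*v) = v + 7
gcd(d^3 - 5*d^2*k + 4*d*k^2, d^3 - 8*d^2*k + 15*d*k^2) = d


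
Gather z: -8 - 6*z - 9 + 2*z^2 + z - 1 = 2*z^2 - 5*z - 18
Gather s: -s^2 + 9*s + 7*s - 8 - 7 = -s^2 + 16*s - 15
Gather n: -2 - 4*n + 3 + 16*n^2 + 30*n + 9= 16*n^2 + 26*n + 10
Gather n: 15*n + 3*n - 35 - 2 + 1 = 18*n - 36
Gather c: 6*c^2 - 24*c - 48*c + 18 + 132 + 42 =6*c^2 - 72*c + 192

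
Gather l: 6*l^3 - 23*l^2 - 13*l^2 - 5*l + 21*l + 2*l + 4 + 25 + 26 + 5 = 6*l^3 - 36*l^2 + 18*l + 60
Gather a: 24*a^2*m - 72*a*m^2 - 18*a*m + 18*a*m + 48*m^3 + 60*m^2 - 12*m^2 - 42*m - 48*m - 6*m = 24*a^2*m - 72*a*m^2 + 48*m^3 + 48*m^2 - 96*m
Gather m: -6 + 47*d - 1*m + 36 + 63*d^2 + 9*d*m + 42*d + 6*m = 63*d^2 + 89*d + m*(9*d + 5) + 30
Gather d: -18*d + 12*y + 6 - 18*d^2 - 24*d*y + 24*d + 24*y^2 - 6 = -18*d^2 + d*(6 - 24*y) + 24*y^2 + 12*y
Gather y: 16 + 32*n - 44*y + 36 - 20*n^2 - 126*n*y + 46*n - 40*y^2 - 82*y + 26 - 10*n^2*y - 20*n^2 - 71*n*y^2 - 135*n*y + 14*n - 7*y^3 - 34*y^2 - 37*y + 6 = -40*n^2 + 92*n - 7*y^3 + y^2*(-71*n - 74) + y*(-10*n^2 - 261*n - 163) + 84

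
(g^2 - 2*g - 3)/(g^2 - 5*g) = (g^2 - 2*g - 3)/(g*(g - 5))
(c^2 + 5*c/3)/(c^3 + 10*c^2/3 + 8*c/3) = (3*c + 5)/(3*c^2 + 10*c + 8)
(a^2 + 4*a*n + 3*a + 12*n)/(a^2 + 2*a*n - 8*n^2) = (a + 3)/(a - 2*n)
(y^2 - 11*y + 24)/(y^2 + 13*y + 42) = (y^2 - 11*y + 24)/(y^2 + 13*y + 42)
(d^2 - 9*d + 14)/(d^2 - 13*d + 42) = (d - 2)/(d - 6)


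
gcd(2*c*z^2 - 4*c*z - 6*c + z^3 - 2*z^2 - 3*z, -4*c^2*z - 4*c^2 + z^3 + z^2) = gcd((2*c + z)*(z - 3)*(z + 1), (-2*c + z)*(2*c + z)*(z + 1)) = 2*c*z + 2*c + z^2 + z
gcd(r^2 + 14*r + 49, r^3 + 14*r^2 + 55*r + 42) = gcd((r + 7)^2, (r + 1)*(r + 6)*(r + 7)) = r + 7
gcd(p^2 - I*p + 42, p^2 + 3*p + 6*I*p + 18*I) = p + 6*I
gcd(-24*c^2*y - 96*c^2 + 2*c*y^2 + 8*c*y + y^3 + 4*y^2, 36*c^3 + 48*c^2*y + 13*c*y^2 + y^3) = 6*c + y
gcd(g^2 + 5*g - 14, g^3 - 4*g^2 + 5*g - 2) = g - 2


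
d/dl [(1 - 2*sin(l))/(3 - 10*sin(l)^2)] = 2*(-10*sin(l)^2 + 10*sin(l) - 3)*cos(l)/(10*sin(l)^2 - 3)^2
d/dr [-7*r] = -7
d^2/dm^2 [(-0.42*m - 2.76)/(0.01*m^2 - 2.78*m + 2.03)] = (-(0.02*m - 2.78)*(0.04*m - 5.56)*(0.42*m + 2.76) + (0.0252*m - 2.28)*(0.01*m^2 - 2.78*m + 2.03))/(0.01*m^2 - 2.78*m + 2.03)^3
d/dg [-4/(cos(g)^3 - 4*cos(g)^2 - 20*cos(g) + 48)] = 4*(-3*cos(g)^2 + 8*cos(g) + 20)*sin(g)/(cos(g)^3 - 4*cos(g)^2 - 20*cos(g) + 48)^2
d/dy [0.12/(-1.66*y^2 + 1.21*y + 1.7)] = (0.3984*y - 0.1452)/(-1.66*y^2 + 1.21*y + 1.7)^2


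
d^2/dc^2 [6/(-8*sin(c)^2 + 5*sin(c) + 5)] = 6*(-256*sin(c)^4 + 120*sin(c)^3 + 199*sin(c)^2 - 215*sin(c) + 130)/(-8*sin(c)^2 + 5*sin(c) + 5)^3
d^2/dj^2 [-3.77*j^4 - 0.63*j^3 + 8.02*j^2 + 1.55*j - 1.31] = -45.24*j^2 - 3.78*j + 16.04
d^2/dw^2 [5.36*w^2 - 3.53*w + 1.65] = 10.7200000000000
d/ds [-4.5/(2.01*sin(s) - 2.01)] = 2.23880597014925*cos(s)/(sin(s) - 1)^2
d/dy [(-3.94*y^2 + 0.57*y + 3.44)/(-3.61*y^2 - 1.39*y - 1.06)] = (7.5343*y^2 + 33.1896*y + 4.1774)/(13.0321*y^4 + 10.0358*y^3 + 9.5853*y^2 + 2.9468*y + 1.1236)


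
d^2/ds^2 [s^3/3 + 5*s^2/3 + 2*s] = 2*s + 10/3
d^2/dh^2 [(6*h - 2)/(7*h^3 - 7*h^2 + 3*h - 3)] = 4*((3*h - 1)*(21*h^2 - 14*h + 3)^2 + (-63*h^2 + 42*h - 7*(3*h - 1)^2 - 9)*(7*h^3 - 7*h^2 + 3*h - 3))/(7*h^3 - 7*h^2 + 3*h - 3)^3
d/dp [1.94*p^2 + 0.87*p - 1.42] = 3.88*p + 0.87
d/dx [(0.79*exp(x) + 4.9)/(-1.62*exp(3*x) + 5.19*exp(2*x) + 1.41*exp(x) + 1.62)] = (2.5596*exp(3*x) + 19.7139*exp(2*x) - 50.862*exp(x) - 5.6292)*exp(x)/(2.6244*exp(6*x) - 16.8156*exp(5*x) + 22.3677*exp(4*x) + 9.387*exp(3*x) + 18.8037*exp(2*x) + 4.5684*exp(x) + 2.6244)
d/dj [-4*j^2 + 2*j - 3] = 2 - 8*j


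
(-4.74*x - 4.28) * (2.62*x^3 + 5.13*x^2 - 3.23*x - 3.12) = -12.4188*x^4 - 35.5298*x^3 - 6.6462*x^2 + 28.6132*x + 13.3536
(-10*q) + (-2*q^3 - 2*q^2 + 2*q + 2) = -2*q^3 - 2*q^2 - 8*q + 2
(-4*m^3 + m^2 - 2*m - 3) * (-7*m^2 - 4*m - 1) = 28*m^5 + 9*m^4 + 14*m^3 + 28*m^2 + 14*m + 3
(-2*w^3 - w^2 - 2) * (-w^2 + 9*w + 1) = 2*w^5 - 17*w^4 - 11*w^3 + w^2 - 18*w - 2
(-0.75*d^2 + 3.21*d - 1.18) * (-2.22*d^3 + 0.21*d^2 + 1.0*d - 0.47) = 1.665*d^5 - 7.2837*d^4 + 2.5437*d^3 + 3.3147*d^2 - 2.6887*d + 0.5546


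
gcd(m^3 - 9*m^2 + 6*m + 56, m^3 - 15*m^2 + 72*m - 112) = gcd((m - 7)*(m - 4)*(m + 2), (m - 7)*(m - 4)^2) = m^2 - 11*m + 28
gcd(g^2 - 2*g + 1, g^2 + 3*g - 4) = g - 1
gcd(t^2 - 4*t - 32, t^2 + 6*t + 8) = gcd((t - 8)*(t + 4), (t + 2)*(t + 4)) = t + 4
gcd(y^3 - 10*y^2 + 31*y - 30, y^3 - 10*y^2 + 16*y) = y - 2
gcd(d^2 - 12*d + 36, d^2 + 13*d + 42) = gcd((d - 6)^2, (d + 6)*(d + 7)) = 1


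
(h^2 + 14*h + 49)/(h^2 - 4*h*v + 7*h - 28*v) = (-h - 7)/(-h + 4*v)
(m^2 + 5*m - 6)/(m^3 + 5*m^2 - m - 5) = (m + 6)/(m^2 + 6*m + 5)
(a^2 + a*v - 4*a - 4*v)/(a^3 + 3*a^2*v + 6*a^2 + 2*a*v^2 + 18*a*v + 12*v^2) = (a - 4)/(a^2 + 2*a*v + 6*a + 12*v)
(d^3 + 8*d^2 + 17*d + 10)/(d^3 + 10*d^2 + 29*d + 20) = (d + 2)/(d + 4)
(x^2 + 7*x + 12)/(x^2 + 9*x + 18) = (x + 4)/(x + 6)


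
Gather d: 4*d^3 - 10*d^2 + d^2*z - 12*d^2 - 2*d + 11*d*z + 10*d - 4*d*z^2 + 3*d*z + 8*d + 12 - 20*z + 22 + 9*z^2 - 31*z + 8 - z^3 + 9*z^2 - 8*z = 4*d^3 + d^2*(z - 22) + d*(-4*z^2 + 14*z + 16) - z^3 + 18*z^2 - 59*z + 42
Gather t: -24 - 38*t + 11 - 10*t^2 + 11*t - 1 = -10*t^2 - 27*t - 14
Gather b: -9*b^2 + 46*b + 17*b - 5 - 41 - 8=-9*b^2 + 63*b - 54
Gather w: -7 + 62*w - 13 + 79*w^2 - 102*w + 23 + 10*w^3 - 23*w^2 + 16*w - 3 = 10*w^3 + 56*w^2 - 24*w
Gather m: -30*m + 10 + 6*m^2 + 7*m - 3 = 6*m^2 - 23*m + 7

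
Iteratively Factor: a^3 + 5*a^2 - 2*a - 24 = (a + 4)*(a^2 + a - 6) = (a + 3)*(a + 4)*(a - 2)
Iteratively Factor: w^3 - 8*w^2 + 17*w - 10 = (w - 2)*(w^2 - 6*w + 5) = (w - 2)*(w - 1)*(w - 5)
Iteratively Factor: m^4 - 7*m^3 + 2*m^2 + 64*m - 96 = (m + 3)*(m^3 - 10*m^2 + 32*m - 32) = (m - 4)*(m + 3)*(m^2 - 6*m + 8) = (m - 4)*(m - 2)*(m + 3)*(m - 4)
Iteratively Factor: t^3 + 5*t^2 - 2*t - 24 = (t + 4)*(t^2 + t - 6) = (t + 3)*(t + 4)*(t - 2)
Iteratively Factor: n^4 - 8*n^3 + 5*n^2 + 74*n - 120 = (n + 3)*(n^3 - 11*n^2 + 38*n - 40) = (n - 5)*(n + 3)*(n^2 - 6*n + 8) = (n - 5)*(n - 2)*(n + 3)*(n - 4)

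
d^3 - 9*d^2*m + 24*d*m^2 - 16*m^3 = (d - 4*m)^2*(d - m)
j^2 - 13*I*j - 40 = (j - 8*I)*(j - 5*I)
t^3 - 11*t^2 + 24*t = t*(t - 8)*(t - 3)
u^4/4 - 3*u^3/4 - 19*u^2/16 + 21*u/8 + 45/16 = (u/4 + 1/4)*(u - 3)*(u - 5/2)*(u + 3/2)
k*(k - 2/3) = k^2 - 2*k/3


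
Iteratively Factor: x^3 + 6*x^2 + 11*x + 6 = (x + 3)*(x^2 + 3*x + 2) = (x + 2)*(x + 3)*(x + 1)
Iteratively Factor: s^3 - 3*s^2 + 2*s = (s)*(s^2 - 3*s + 2) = s*(s - 1)*(s - 2)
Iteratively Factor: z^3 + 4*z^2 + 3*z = (z + 1)*(z^2 + 3*z) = z*(z + 1)*(z + 3)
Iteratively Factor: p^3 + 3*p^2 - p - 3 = (p - 1)*(p^2 + 4*p + 3) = (p - 1)*(p + 3)*(p + 1)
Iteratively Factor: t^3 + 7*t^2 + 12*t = (t + 3)*(t^2 + 4*t) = t*(t + 3)*(t + 4)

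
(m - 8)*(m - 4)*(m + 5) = m^3 - 7*m^2 - 28*m + 160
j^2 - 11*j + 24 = (j - 8)*(j - 3)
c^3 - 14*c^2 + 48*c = c*(c - 8)*(c - 6)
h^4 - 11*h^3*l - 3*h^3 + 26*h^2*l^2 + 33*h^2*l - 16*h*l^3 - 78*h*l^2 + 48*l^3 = (h - 3)*(h - 8*l)*(h - 2*l)*(h - l)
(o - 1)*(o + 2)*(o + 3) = o^3 + 4*o^2 + o - 6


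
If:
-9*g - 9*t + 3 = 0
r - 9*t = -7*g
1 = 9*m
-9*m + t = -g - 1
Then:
No Solution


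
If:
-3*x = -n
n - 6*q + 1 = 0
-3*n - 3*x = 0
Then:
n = 0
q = 1/6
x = 0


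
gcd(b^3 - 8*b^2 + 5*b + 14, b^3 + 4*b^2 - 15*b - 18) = b + 1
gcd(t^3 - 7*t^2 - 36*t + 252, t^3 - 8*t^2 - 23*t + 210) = t^2 - 13*t + 42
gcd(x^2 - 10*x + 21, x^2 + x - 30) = 1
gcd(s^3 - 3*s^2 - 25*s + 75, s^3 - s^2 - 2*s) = 1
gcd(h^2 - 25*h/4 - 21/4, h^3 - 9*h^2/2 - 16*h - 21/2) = h - 7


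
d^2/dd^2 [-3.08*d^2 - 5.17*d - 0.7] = -6.16000000000000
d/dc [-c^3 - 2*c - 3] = -3*c^2 - 2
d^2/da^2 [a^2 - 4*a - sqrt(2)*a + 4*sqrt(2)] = 2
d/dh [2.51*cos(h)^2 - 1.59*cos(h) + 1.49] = (1.59 - 5.02*cos(h))*sin(h)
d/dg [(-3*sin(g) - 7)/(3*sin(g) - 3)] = 10*cos(g)/(3*(sin(g) - 1)^2)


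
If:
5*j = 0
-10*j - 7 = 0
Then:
No Solution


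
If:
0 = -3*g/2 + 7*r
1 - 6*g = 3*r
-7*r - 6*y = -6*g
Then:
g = 14/93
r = 1/31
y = 7/62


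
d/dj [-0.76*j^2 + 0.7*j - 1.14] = 0.7 - 1.52*j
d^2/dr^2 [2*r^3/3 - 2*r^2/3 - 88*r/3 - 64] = 4*r - 4/3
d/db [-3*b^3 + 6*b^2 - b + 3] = -9*b^2 + 12*b - 1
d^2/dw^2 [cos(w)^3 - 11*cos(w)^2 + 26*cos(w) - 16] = -107*cos(w)/4 + 22*cos(2*w) - 9*cos(3*w)/4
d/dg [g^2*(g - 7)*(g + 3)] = 2*g*(2*g^2 - 6*g - 21)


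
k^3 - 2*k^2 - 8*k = k*(k - 4)*(k + 2)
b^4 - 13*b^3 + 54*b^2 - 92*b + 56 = (b - 7)*(b - 2)^3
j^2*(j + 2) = j^3 + 2*j^2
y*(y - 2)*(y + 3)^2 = y^4 + 4*y^3 - 3*y^2 - 18*y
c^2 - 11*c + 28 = (c - 7)*(c - 4)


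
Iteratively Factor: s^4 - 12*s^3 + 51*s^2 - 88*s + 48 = (s - 4)*(s^3 - 8*s^2 + 19*s - 12) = (s - 4)^2*(s^2 - 4*s + 3) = (s - 4)^2*(s - 1)*(s - 3)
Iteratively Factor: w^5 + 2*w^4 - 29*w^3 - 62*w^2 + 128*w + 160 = (w - 5)*(w^4 + 7*w^3 + 6*w^2 - 32*w - 32) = (w - 5)*(w - 2)*(w^3 + 9*w^2 + 24*w + 16) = (w - 5)*(w - 2)*(w + 4)*(w^2 + 5*w + 4) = (w - 5)*(w - 2)*(w + 1)*(w + 4)*(w + 4)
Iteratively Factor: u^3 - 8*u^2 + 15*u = (u - 3)*(u^2 - 5*u) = u*(u - 3)*(u - 5)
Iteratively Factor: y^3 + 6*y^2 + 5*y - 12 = (y - 1)*(y^2 + 7*y + 12) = (y - 1)*(y + 3)*(y + 4)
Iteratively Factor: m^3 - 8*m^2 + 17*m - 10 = (m - 2)*(m^2 - 6*m + 5) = (m - 5)*(m - 2)*(m - 1)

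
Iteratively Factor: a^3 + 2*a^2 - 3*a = (a + 3)*(a^2 - a) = (a - 1)*(a + 3)*(a)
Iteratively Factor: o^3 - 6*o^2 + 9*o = (o)*(o^2 - 6*o + 9) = o*(o - 3)*(o - 3)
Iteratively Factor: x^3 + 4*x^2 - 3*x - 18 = (x + 3)*(x^2 + x - 6) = (x + 3)^2*(x - 2)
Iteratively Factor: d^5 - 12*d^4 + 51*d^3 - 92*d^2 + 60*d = (d - 2)*(d^4 - 10*d^3 + 31*d^2 - 30*d) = (d - 5)*(d - 2)*(d^3 - 5*d^2 + 6*d) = d*(d - 5)*(d - 2)*(d^2 - 5*d + 6) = d*(d - 5)*(d - 2)^2*(d - 3)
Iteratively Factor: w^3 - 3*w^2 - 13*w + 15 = (w - 1)*(w^2 - 2*w - 15) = (w - 1)*(w + 3)*(w - 5)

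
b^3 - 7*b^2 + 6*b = b*(b - 6)*(b - 1)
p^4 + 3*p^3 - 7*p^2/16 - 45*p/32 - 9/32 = (p - 3/4)*(p + 1/4)*(p + 1/2)*(p + 3)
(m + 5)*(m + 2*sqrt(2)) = m^2 + 2*sqrt(2)*m + 5*m + 10*sqrt(2)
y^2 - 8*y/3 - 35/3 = (y - 5)*(y + 7/3)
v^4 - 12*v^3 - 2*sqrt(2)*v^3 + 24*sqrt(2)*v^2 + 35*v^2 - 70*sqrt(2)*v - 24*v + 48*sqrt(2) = (v - 8)*(v - 3)*(v - 1)*(v - 2*sqrt(2))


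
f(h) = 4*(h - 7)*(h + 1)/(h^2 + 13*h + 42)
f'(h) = 4*(-2*h - 13)*(h - 7)*(h + 1)/(h^2 + 13*h + 42)^2 + 4*(h - 7)/(h^2 + 13*h + 42) + 4*(h + 1)/(h^2 + 13*h + 42)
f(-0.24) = -0.57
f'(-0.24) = -0.48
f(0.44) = -0.79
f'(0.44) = -0.20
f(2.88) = -0.73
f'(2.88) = 0.14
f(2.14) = -0.82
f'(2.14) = 0.10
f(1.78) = -0.85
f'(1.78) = 0.06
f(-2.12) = 2.16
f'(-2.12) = -3.16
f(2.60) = -0.77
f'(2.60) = 0.13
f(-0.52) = -0.41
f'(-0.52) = -0.66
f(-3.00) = 6.67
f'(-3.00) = -7.89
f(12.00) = 0.76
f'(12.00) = 0.13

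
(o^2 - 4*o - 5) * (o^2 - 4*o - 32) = o^4 - 8*o^3 - 21*o^2 + 148*o + 160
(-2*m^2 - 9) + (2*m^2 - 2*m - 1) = -2*m - 10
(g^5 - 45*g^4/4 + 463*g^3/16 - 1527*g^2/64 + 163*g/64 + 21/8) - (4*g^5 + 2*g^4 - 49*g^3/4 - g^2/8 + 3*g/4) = -3*g^5 - 53*g^4/4 + 659*g^3/16 - 1519*g^2/64 + 115*g/64 + 21/8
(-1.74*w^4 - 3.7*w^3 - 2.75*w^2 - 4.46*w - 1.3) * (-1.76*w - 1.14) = 3.0624*w^5 + 8.4956*w^4 + 9.058*w^3 + 10.9846*w^2 + 7.3724*w + 1.482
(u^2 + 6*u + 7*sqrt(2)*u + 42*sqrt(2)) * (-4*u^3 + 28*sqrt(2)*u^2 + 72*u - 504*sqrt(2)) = -4*u^5 - 24*u^4 + 464*u^3 + 2784*u^2 - 7056*u - 42336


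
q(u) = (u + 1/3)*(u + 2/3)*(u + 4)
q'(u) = (u + 1/3)*(u + 2/3) + (u + 1/3)*(u + 4) + (u + 2/3)*(u + 4) = 3*u^2 + 10*u + 38/9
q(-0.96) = 0.56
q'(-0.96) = -2.61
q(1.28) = 16.58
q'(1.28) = 21.94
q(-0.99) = 0.64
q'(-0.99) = -2.74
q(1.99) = 36.97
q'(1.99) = 36.00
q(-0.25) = 0.13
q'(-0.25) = 1.91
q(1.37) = 18.63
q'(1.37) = 23.55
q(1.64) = 25.67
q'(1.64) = 28.69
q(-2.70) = 6.26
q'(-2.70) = -0.91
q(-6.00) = -60.44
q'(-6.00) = 52.22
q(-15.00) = -2312.44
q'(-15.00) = 529.22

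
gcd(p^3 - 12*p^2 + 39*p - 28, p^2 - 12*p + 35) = p - 7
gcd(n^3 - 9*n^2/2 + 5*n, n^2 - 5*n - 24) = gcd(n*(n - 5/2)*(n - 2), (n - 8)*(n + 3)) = 1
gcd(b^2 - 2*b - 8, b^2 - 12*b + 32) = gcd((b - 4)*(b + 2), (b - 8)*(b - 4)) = b - 4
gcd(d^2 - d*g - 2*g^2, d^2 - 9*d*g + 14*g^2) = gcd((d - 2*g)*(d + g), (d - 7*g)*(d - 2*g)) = d - 2*g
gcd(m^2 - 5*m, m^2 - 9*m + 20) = m - 5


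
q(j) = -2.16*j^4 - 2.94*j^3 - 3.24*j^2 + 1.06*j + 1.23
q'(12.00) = -16276.70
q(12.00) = -50322.69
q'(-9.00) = 5643.52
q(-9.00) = -12299.25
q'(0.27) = -1.50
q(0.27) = 1.21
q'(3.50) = -500.10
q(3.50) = -484.94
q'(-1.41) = 16.88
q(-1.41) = -7.00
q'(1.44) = -52.36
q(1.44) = -22.03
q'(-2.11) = 56.63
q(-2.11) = -30.63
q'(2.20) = -147.88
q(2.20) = -94.02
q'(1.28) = -39.80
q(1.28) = -14.69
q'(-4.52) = 648.02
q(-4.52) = -699.85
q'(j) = -8.64*j^3 - 8.82*j^2 - 6.48*j + 1.06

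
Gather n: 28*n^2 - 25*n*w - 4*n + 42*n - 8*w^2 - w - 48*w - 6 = 28*n^2 + n*(38 - 25*w) - 8*w^2 - 49*w - 6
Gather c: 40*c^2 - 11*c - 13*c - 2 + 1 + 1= 40*c^2 - 24*c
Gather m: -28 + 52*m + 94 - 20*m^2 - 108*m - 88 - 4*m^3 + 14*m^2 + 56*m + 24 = -4*m^3 - 6*m^2 + 2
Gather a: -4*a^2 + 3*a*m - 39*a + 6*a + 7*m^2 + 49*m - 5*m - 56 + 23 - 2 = -4*a^2 + a*(3*m - 33) + 7*m^2 + 44*m - 35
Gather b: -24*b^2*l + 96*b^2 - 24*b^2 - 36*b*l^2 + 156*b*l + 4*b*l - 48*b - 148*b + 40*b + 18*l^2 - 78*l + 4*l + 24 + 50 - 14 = b^2*(72 - 24*l) + b*(-36*l^2 + 160*l - 156) + 18*l^2 - 74*l + 60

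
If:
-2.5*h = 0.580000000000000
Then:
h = -0.23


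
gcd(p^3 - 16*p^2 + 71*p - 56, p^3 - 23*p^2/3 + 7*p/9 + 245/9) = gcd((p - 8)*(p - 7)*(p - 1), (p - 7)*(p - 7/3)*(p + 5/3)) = p - 7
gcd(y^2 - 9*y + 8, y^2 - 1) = y - 1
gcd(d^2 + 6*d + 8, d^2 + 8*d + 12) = d + 2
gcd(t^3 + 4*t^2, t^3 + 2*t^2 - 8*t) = t^2 + 4*t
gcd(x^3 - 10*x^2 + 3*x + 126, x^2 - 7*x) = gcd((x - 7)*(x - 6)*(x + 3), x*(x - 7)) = x - 7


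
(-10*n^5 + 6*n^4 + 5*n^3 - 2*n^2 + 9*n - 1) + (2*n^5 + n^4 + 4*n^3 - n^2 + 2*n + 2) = -8*n^5 + 7*n^4 + 9*n^3 - 3*n^2 + 11*n + 1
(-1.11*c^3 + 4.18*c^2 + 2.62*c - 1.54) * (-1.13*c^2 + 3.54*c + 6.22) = 1.2543*c^5 - 8.6528*c^4 + 4.9324*c^3 + 37.0146*c^2 + 10.8448*c - 9.5788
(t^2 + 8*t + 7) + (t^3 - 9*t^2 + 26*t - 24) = t^3 - 8*t^2 + 34*t - 17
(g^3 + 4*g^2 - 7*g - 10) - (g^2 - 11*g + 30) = g^3 + 3*g^2 + 4*g - 40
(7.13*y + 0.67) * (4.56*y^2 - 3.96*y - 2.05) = 32.5128*y^3 - 25.1796*y^2 - 17.2697*y - 1.3735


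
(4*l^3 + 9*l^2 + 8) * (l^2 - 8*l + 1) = 4*l^5 - 23*l^4 - 68*l^3 + 17*l^2 - 64*l + 8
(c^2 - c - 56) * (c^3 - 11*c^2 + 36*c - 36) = c^5 - 12*c^4 - 9*c^3 + 544*c^2 - 1980*c + 2016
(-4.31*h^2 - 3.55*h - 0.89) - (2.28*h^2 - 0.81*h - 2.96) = -6.59*h^2 - 2.74*h + 2.07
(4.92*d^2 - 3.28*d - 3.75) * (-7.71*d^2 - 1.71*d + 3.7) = -37.9332*d^4 + 16.8756*d^3 + 52.7253*d^2 - 5.7235*d - 13.875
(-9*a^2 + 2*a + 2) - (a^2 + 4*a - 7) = -10*a^2 - 2*a + 9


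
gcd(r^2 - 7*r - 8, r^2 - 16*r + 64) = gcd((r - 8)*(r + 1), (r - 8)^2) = r - 8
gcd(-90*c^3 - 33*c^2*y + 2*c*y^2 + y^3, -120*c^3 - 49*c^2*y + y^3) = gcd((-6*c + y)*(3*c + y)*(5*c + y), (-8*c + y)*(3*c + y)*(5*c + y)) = 15*c^2 + 8*c*y + y^2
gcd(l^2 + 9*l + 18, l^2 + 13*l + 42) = l + 6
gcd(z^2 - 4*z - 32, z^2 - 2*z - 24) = z + 4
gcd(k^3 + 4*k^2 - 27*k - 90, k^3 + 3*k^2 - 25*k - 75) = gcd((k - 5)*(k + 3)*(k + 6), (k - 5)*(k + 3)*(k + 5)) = k^2 - 2*k - 15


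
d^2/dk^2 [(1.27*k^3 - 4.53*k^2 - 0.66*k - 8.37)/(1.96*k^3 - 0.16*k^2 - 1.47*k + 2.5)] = (-34.008352*k^6 + 6.74200799999999*k^5 - 537.595464*k^4 + 357.553934*k^3 + 143.340732*k^2 + 280.307256*k - 104.345466)/(7.529536*k^9 - 1.843968*k^8 - 16.790928*k^7 + 31.573856*k^6 + 7.889196*k^5 - 44.063232*k^4 + 37.101477*k^3 + 13.20675*k^2 - 27.5625*k + 15.625)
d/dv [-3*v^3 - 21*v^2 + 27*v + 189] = -9*v^2 - 42*v + 27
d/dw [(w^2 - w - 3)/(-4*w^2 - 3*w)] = (-7*w^2 - 24*w - 9)/(w^2*(16*w^2 + 24*w + 9))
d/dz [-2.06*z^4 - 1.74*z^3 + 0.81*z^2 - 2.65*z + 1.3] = -8.24*z^3 - 5.22*z^2 + 1.62*z - 2.65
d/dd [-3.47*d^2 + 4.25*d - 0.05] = 4.25 - 6.94*d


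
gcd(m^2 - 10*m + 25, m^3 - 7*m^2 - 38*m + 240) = m - 5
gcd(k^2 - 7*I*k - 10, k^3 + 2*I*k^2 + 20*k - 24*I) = k - 2*I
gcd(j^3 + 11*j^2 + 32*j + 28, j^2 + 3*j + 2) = j + 2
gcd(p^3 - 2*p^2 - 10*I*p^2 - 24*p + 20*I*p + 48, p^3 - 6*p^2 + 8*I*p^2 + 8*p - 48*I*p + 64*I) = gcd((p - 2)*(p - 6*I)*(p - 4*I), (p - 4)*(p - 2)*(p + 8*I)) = p - 2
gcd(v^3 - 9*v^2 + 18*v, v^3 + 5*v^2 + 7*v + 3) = 1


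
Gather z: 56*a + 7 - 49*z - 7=56*a - 49*z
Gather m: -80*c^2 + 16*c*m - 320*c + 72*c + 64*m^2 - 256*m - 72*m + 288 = -80*c^2 - 248*c + 64*m^2 + m*(16*c - 328) + 288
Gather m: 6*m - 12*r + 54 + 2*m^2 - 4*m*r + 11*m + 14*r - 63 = 2*m^2 + m*(17 - 4*r) + 2*r - 9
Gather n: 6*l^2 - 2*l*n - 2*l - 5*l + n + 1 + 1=6*l^2 - 7*l + n*(1 - 2*l) + 2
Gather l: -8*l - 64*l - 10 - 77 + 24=-72*l - 63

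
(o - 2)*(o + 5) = o^2 + 3*o - 10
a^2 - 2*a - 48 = (a - 8)*(a + 6)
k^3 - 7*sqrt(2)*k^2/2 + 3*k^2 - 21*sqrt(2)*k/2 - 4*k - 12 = (k + 3)*(k - 4*sqrt(2))*(k + sqrt(2)/2)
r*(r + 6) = r^2 + 6*r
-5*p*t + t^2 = t*(-5*p + t)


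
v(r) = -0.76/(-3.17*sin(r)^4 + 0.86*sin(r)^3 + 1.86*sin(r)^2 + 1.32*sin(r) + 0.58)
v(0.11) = -1.02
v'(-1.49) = 0.09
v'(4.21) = -1.23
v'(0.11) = 2.35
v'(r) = -0.76*(12.68*sin(r)^3*cos(r) - 2.58*sin(r)^2*cos(r) - 3.72*sin(r)*cos(r) - 1.32*cos(r))/(-3.17*sin(r)^4 + 0.86*sin(r)^3 + 1.86*sin(r)^2 + 1.32*sin(r) + 0.58)^2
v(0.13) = -0.97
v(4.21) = 0.48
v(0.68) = -0.41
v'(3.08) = -2.64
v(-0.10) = -1.63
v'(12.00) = 9635.91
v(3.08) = -1.14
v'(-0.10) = 3.44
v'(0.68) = 0.26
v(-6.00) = -0.70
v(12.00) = -65.45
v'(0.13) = 2.23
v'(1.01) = -0.15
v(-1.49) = 0.26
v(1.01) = -0.40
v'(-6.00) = 1.39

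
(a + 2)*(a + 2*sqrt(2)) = a^2 + 2*a + 2*sqrt(2)*a + 4*sqrt(2)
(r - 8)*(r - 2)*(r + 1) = r^3 - 9*r^2 + 6*r + 16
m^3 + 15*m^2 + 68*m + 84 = (m + 2)*(m + 6)*(m + 7)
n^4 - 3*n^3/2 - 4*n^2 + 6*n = n*(n - 2)*(n - 3/2)*(n + 2)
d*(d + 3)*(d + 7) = d^3 + 10*d^2 + 21*d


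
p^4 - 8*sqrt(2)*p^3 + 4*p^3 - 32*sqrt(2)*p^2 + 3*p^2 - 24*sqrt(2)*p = p*(p + 1)*(p + 3)*(p - 8*sqrt(2))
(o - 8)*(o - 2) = o^2 - 10*o + 16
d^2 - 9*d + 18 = (d - 6)*(d - 3)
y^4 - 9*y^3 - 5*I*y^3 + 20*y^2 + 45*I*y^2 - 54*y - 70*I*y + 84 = (y - 7)*(y - 2)*(y - 6*I)*(y + I)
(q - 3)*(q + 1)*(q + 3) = q^3 + q^2 - 9*q - 9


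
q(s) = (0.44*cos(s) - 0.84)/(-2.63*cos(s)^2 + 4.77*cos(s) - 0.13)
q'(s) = (-5.26*sin(s)*cos(s) + 4.77*sin(s))*(0.44*cos(s) - 0.84)/(-2.63*cos(s)^2 + 4.77*cos(s) - 0.13)^2 - 0.44*sin(s)/(-2.63*cos(s)^2 + 4.77*cos(s) - 0.13) = (-1.1572*cos(s)^2 + 4.4184*cos(s) - 3.9496)*sin(s)/(6.9169*cos(s)^4 - 25.0902*cos(s)^3 + 23.4367*cos(s)^2 - 1.2402*cos(s) + 0.0169)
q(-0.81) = -0.28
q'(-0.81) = 0.29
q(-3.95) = 0.24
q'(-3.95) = -0.25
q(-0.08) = -0.20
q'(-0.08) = 0.01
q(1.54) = -57.47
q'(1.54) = -18434.31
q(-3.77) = 0.21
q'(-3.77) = -0.15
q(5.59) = -0.25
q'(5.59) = 0.20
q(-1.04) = -0.38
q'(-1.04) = 0.67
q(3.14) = 0.17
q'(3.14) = -0.00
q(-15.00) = 0.22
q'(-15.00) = 0.19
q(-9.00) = 0.19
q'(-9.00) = 0.08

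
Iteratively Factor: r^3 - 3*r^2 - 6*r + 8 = (r + 2)*(r^2 - 5*r + 4) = (r - 1)*(r + 2)*(r - 4)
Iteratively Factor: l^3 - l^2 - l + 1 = (l + 1)*(l^2 - 2*l + 1) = (l - 1)*(l + 1)*(l - 1)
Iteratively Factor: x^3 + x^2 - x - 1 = (x + 1)*(x^2 - 1) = (x + 1)^2*(x - 1)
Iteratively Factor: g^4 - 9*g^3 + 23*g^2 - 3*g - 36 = (g + 1)*(g^3 - 10*g^2 + 33*g - 36) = (g - 3)*(g + 1)*(g^2 - 7*g + 12) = (g - 3)^2*(g + 1)*(g - 4)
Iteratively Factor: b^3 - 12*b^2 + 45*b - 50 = (b - 2)*(b^2 - 10*b + 25) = (b - 5)*(b - 2)*(b - 5)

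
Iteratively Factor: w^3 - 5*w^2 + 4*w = (w - 4)*(w^2 - w) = w*(w - 4)*(w - 1)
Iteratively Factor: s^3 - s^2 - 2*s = (s + 1)*(s^2 - 2*s) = (s - 2)*(s + 1)*(s)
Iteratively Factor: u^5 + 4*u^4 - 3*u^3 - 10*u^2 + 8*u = (u + 2)*(u^4 + 2*u^3 - 7*u^2 + 4*u) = (u + 2)*(u + 4)*(u^3 - 2*u^2 + u) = u*(u + 2)*(u + 4)*(u^2 - 2*u + 1) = u*(u - 1)*(u + 2)*(u + 4)*(u - 1)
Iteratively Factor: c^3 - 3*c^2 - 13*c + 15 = (c - 5)*(c^2 + 2*c - 3) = (c - 5)*(c + 3)*(c - 1)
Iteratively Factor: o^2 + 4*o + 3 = (o + 3)*(o + 1)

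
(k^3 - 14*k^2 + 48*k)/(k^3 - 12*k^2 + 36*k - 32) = k*(k - 6)/(k^2 - 4*k + 4)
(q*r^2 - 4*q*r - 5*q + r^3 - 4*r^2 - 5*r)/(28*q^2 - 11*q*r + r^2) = (q*r^2 - 4*q*r - 5*q + r^3 - 4*r^2 - 5*r)/(28*q^2 - 11*q*r + r^2)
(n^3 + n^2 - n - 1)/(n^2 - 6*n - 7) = (n^2 - 1)/(n - 7)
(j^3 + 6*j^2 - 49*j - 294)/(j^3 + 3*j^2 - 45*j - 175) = (j^2 + 13*j + 42)/(j^2 + 10*j + 25)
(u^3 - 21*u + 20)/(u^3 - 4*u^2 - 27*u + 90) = (u^2 - 5*u + 4)/(u^2 - 9*u + 18)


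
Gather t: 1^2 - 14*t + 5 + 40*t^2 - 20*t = 40*t^2 - 34*t + 6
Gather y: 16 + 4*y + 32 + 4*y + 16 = 8*y + 64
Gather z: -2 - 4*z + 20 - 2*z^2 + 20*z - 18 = -2*z^2 + 16*z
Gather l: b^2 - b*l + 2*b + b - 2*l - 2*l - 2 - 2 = b^2 + 3*b + l*(-b - 4) - 4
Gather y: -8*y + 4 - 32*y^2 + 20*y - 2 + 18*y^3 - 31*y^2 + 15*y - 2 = 18*y^3 - 63*y^2 + 27*y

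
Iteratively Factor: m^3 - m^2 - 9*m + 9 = (m - 3)*(m^2 + 2*m - 3) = (m - 3)*(m - 1)*(m + 3)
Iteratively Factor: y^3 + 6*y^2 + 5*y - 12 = (y + 3)*(y^2 + 3*y - 4) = (y - 1)*(y + 3)*(y + 4)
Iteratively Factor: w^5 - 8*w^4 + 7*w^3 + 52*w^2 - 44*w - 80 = (w + 1)*(w^4 - 9*w^3 + 16*w^2 + 36*w - 80) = (w - 5)*(w + 1)*(w^3 - 4*w^2 - 4*w + 16) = (w - 5)*(w + 1)*(w + 2)*(w^2 - 6*w + 8) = (w - 5)*(w - 4)*(w + 1)*(w + 2)*(w - 2)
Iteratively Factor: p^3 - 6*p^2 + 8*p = (p - 2)*(p^2 - 4*p) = (p - 4)*(p - 2)*(p)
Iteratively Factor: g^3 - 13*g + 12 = (g - 3)*(g^2 + 3*g - 4) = (g - 3)*(g + 4)*(g - 1)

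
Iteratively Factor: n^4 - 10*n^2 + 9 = (n - 3)*(n^3 + 3*n^2 - n - 3) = (n - 3)*(n - 1)*(n^2 + 4*n + 3) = (n - 3)*(n - 1)*(n + 1)*(n + 3)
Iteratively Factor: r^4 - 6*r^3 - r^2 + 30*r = (r - 5)*(r^3 - r^2 - 6*r) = (r - 5)*(r - 3)*(r^2 + 2*r) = r*(r - 5)*(r - 3)*(r + 2)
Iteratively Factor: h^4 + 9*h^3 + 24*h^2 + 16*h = (h)*(h^3 + 9*h^2 + 24*h + 16) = h*(h + 4)*(h^2 + 5*h + 4) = h*(h + 4)^2*(h + 1)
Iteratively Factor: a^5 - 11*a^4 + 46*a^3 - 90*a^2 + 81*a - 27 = (a - 3)*(a^4 - 8*a^3 + 22*a^2 - 24*a + 9) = (a - 3)^2*(a^3 - 5*a^2 + 7*a - 3) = (a - 3)^2*(a - 1)*(a^2 - 4*a + 3) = (a - 3)^2*(a - 1)^2*(a - 3)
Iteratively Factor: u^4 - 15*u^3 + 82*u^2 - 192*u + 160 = (u - 4)*(u^3 - 11*u^2 + 38*u - 40) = (u - 5)*(u - 4)*(u^2 - 6*u + 8) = (u - 5)*(u - 4)^2*(u - 2)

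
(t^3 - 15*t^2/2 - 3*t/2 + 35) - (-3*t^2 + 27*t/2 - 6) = t^3 - 9*t^2/2 - 15*t + 41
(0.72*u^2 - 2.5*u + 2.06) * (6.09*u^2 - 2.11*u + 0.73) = 4.3848*u^4 - 16.7442*u^3 + 18.346*u^2 - 6.1716*u + 1.5038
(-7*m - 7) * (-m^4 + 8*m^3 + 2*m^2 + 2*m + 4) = 7*m^5 - 49*m^4 - 70*m^3 - 28*m^2 - 42*m - 28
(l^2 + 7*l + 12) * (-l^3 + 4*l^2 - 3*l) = -l^5 - 3*l^4 + 13*l^3 + 27*l^2 - 36*l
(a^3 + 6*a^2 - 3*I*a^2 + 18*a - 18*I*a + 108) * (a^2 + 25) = a^5 + 6*a^4 - 3*I*a^4 + 43*a^3 - 18*I*a^3 + 258*a^2 - 75*I*a^2 + 450*a - 450*I*a + 2700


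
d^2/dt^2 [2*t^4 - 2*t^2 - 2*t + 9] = 24*t^2 - 4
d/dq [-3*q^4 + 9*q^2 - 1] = -12*q^3 + 18*q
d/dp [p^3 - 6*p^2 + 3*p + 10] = 3*p^2 - 12*p + 3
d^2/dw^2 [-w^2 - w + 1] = -2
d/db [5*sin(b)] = 5*cos(b)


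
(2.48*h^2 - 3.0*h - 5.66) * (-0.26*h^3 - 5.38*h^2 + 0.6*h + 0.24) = -0.6448*h^5 - 12.5624*h^4 + 19.0996*h^3 + 29.246*h^2 - 4.116*h - 1.3584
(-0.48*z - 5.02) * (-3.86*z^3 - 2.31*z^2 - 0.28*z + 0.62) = 1.8528*z^4 + 20.486*z^3 + 11.7306*z^2 + 1.108*z - 3.1124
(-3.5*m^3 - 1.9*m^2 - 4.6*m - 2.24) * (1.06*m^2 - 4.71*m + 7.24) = -3.71*m^5 + 14.471*m^4 - 21.267*m^3 + 5.5356*m^2 - 22.7536*m - 16.2176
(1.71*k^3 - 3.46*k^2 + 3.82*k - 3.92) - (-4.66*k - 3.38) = 1.71*k^3 - 3.46*k^2 + 8.48*k - 0.54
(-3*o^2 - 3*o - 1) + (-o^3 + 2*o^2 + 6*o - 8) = -o^3 - o^2 + 3*o - 9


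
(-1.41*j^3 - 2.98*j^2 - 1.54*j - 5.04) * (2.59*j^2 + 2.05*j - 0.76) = -3.6519*j^5 - 10.6087*j^4 - 9.026*j^3 - 13.9458*j^2 - 9.1616*j + 3.8304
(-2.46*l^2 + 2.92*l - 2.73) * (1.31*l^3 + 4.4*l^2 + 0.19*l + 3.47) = -3.2226*l^5 - 6.9988*l^4 + 8.8043*l^3 - 19.9934*l^2 + 9.6137*l - 9.4731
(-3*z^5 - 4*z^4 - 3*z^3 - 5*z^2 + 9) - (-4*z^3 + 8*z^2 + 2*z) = -3*z^5 - 4*z^4 + z^3 - 13*z^2 - 2*z + 9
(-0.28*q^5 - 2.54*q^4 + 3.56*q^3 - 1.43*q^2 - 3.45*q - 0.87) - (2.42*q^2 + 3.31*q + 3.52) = -0.28*q^5 - 2.54*q^4 + 3.56*q^3 - 3.85*q^2 - 6.76*q - 4.39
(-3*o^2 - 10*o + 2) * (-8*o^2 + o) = 24*o^4 + 77*o^3 - 26*o^2 + 2*o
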